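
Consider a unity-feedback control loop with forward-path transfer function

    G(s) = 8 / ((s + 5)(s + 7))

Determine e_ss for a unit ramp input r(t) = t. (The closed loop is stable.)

G(s) has no poles at the origin.
This is a Type 0 system; Kv = lim_{s→0} s·G(s) = 0, so the steady-state error for a ramp input is infinite.

e_ss = ∞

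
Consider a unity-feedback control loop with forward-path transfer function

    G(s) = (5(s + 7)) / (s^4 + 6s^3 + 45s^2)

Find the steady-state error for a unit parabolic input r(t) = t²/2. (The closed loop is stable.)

e_ss = 1.286

G(s) has 2 poles at the origin.
This is a Type 2 system. Ka = lim_{s→0} s^2·G(s) = 35/45 = 7/9.
e_ss = 1/Ka = 1/(7/9) = 9/7 ≈ 1.286.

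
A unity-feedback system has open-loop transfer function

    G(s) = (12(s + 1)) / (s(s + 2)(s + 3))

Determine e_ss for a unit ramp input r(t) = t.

G(s) has one pole at the origin.
This is a Type 1 system. Kv = lim_{s→0} s·G(s) = 12/6 = 2.
e_ss = 1/Kv = 1/(2) = 1/2 ≈ 0.5000.

e_ss = 0.5000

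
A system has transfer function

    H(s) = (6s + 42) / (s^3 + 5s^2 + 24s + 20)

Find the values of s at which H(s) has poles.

s = -2 ± 4j, -1

The poles are the roots of the denominator s^3 + 5s^2 + 24s + 20 = 0.
Trying s = -1: the polynomial evaluates to 0, so (s + 1) is a factor.
Dividing out leaves s^2 + 4s + 20 = 0.
The quadratic formula then gives s = -2 ± 4j.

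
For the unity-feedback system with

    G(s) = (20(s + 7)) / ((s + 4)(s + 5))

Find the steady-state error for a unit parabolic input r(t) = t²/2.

e_ss = ∞

G(s) has no poles at the origin.
This is a Type 0 system; Ka = lim_{s→0} s^2·G(s) = 0, so the steady-state error for a parabola input is infinite.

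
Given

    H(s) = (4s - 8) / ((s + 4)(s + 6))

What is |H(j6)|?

Substitute s = j6: numerator = -8 + j24, denominator = -12 + j60.
|H(j6)| = |-8 + j24| / |-12 + j60| = 25.298 / 61.188 ≈ 0.4134.

|H(j6)| ≈ 0.4134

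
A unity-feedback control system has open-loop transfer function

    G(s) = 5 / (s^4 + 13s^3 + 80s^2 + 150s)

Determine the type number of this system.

Type 1

Factor s from the denominator: s^4 + 13s^3 + 80s^2 + 150s = s·(s^3 + 13s^2 + 80s + 150).
There is 1 pole at the origin, so the system is Type 1.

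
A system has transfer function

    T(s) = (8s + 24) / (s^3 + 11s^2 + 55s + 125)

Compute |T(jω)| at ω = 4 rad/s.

|T(j4)| ≈ 0.2437

Substitute s = j4: numerator = 24 + j32, denominator = -51 + j156.
|T(j4)| = |24 + j32| / |-51 + j156| = 40 / 164.12 ≈ 0.2437.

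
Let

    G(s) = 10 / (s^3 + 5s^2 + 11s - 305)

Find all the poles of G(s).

s = -5 ± 6j, 5

The poles are the roots of the denominator s^3 + 5s^2 + 11s - 305 = 0.
Trying s = 5: the polynomial evaluates to 0, so (s - 5) is a factor.
Dividing out leaves s^2 + 10s + 61 = 0.
The quadratic formula then gives s = -5 ± 6j.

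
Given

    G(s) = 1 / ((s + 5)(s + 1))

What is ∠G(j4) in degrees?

∠G(j4) ≈ -114.6°

At s = j4: numerator = 1, denominator = -11 + j24.
∠G = ∠num − ∠den = 0° − (114.62°) = -114.6°.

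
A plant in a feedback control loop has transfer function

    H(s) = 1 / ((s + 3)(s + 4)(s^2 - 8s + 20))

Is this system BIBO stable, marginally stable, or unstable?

unstable

The poles can be read from the denominator factors: s = -3, -4, 4 + 2j, 4 - 2j.
Since the pole(s) at s = 4 ± 2j lie in the right half-plane, the system is unstable.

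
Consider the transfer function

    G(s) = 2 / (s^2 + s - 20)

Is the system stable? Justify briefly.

The denominator s^2 + s - 20 factors as (s - 4)(s + 5), giving poles at s = 4, -5.
Since the pole(s) at s = 4 lie in the right half-plane, the system is unstable.

unstable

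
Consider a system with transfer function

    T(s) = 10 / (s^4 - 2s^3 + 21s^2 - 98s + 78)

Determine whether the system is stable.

The denominator s^4 - 2s^3 + 21s^2 - 98s + 78 factors as (s^2 + 2s + 26)(s - 3)(s - 1), giving poles at s = -1 + 5j, -1 - 5j, 3, 1.
Since the pole(s) at s = 3, 1 lie in the right half-plane, the system is unstable.

unstable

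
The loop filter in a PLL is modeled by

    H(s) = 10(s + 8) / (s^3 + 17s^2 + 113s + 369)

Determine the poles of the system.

s = -9, -4 ± 5j

The poles are the roots of the denominator s^3 + 17s^2 + 113s + 369 = 0.
Trying s = -9: the polynomial evaluates to 0, so (s + 9) is a factor.
Dividing out leaves s^2 + 8s + 41 = 0.
The quadratic formula then gives s = -4 ± 5j.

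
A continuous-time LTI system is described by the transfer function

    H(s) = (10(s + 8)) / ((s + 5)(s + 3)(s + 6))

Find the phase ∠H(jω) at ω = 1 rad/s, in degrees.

∠H(j1) ≈ -32.08°

At s = j1: numerator = 80 + j10, denominator = 76 + j62.
∠H = ∠num − ∠den = 7.1250° − (39.207°) = -32.08°.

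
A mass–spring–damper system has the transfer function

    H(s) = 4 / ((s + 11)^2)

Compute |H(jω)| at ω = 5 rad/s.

Substitute s = j5: numerator = 4, denominator = 96 + j110.
|H(j5)| = |4| / |96 + j110| = 4 / 146 ≈ 0.02740.

|H(j5)| ≈ 0.02740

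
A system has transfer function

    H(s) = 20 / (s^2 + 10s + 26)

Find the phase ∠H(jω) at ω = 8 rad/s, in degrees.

∠H(j8) ≈ -115.4°

At s = j8: numerator = 20, denominator = -38 + j80.
∠H = ∠num − ∠den = 0° − (115.41°) = -115.4°.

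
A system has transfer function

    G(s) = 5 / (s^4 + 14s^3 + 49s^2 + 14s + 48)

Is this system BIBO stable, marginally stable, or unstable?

marginally stable

The denominator s^4 + 14s^3 + 49s^2 + 14s + 48 factors as (s^2 + 1)(s + 6)(s + 8), giving poles at s = ±j, -6, -8.
Since the simple pole(s) at s = j, -j lie on the jω-axis with none in the right half-plane, the system is marginally stable.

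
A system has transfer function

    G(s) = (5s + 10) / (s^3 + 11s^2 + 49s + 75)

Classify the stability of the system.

The denominator s^3 + 11s^2 + 49s + 75 factors as (s + 3)(s^2 + 8s + 25), giving poles at s = -3, -4 + 3j, -4 - 3j.
Since all poles lie strictly in the left half-plane, the system is stable.

stable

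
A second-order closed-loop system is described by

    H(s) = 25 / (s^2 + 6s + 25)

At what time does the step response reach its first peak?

Comparing s^2 + 6s + 25 to s^2 + 2ζωₙs + ωₙ²: ωₙ = 5 rad/s and ζ = 6/(2·5) = 0.6.
ζωₙ = 6/2 = 3, so ω_d = ωₙ√(1−ζ²) = √(ωₙ² − (ζωₙ)²) = √(25 − 3²) = √16 = 4 rad/s.
t_p = π/ω_d = π/4 ≈ 0.7854 s.

t_p ≈ 0.7854 s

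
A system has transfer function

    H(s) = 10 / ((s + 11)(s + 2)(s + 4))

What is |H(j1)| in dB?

Substitute s = j1: numerator = 10, denominator = 71 + j73.
|H(j1)| = |10| / |71 + j73| = 10 / 101.83 ≈ 0.09820.
In decibels: 20·log₁₀(0.09820) ≈ -20.2 dB.

|H(j1)|_dB ≈ -20.2 dB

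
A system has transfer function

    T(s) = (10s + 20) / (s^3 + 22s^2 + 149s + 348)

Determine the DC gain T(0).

T(0) = 5/87 ≈ 0.05747

Set s = 0: T(0) = (20) / (348) = 5/87.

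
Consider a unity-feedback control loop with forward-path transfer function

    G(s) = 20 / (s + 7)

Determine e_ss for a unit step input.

G(s) has no poles at the origin.
This is a Type 0 system. Kp = lim_{s→0} G(s) = 20/7.
e_ss = 1/(1 + Kp) = 1/(1 + 20/7) = 7/27 ≈ 0.2593.

e_ss = 0.2593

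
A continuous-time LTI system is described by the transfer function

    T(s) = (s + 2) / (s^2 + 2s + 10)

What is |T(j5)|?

Substitute s = j5: numerator = 2 + j5, denominator = -15 + j10.
|T(j5)| = |2 + j5| / |-15 + j10| = 5.3852 / 18.028 ≈ 0.2987.

|T(j5)| ≈ 0.2987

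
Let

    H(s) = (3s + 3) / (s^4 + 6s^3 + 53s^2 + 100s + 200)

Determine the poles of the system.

The poles are the roots of the denominator s^4 + 6s^3 + 53s^2 + 100s + 200 = 0.
No real roots exist; factor into two real quadratics: (s^2 + 2s + 5)(s^2 + 4s + 40) = 0.
Each quadratic gives a conjugate pair via the quadratic formula.

s = -1 ± 2j, -2 ± 6j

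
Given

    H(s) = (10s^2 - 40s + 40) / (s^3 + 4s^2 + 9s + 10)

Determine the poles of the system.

s = -1 + 2j, -1 - 2j, -2

The poles are the roots of the denominator s^3 + 4s^2 + 9s + 10 = 0.
Trying s = -2: the polynomial evaluates to 0, so (s + 2) is a factor.
Dividing out leaves s^2 + 2s + 5 = 0.
The quadratic formula then gives s = -1 ± 2j.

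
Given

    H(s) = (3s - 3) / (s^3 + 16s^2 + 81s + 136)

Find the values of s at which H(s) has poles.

The poles are the roots of the denominator s^3 + 16s^2 + 81s + 136 = 0.
Trying s = -8: the polynomial evaluates to 0, so (s + 8) is a factor.
Dividing out leaves s^2 + 8s + 17 = 0.
The quadratic formula then gives s = -4 ± 1j.

s = -4 ± j, -8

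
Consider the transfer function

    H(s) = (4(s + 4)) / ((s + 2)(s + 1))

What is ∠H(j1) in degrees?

At s = j1: numerator = 16 + j4, denominator = 1 + j3.
∠H = ∠num − ∠den = 14.036° − (71.565°) = -57.53°.

∠H(j1) ≈ -57.53°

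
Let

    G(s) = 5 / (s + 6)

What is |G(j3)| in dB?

Substitute s = j3: numerator = 5, denominator = 6 + j3.
|G(j3)| = |5| / |6 + j3| = 5 / 6.7082 ≈ 0.7454.
In decibels: 20·log₁₀(0.7454) ≈ -2.55 dB.

|G(j3)|_dB ≈ -2.55 dB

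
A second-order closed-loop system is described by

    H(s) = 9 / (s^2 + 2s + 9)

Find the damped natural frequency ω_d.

ω_d ≈ 2.828 rad/s

Comparing s^2 + 2s + 9 to s^2 + 2ζωₙs + ωₙ²: ωₙ = 3 rad/s and ζ = 2/(2·3) ≈ 0.3333.
ζωₙ = 2/2 = 1, so ω_d = ωₙ√(1−ζ²) = √(ωₙ² − (ζωₙ)²) = √(9 − 1²) = √8 ≈ 2.828 rad/s.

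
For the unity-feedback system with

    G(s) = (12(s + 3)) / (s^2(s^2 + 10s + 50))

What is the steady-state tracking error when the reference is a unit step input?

e_ss = 0

G(s) has 2 poles at the origin.
This is a Type 2 system; for a step input the steady-state error is zero.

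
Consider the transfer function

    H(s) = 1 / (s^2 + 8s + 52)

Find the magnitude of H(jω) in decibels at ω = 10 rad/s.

Substitute s = j10: numerator = 1, denominator = -48 + j80.
|H(j10)| = |1| / |-48 + j80| = 1 / 93.295 ≈ 0.01072.
In decibels: 20·log₁₀(0.01072) ≈ -39.4 dB.

|H(j10)|_dB ≈ -39.4 dB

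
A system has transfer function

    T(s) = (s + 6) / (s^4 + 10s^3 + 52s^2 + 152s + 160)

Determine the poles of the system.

The poles are the roots of the denominator s^4 + 10s^3 + 52s^2 + 152s + 160 = 0.
Trying s = -2: the polynomial evaluates to 0, so (s + 2) is a factor.
Dividing out leaves s^3 + 8s^2 + 36s + 80 = 0.
This factors further as (s^2 + 4s + 20)(s + 4) = 0.

s = -2 ± 4j, -2, -4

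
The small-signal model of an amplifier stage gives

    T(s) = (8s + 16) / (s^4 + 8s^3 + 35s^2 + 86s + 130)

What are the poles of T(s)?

The poles are the roots of the denominator s^4 + 8s^3 + 35s^2 + 86s + 130 = 0.
No real roots exist; factor into two real quadratics: (s^2 + 6s + 13)(s^2 + 2s + 10) = 0.
Each quadratic gives a conjugate pair via the quadratic formula.

s = -3 + 2j, -3 - 2j, -1 + 3j, -1 - 3j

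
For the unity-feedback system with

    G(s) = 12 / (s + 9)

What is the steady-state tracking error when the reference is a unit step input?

G(s) has no poles at the origin.
This is a Type 0 system. Kp = lim_{s→0} G(s) = 12/9 = 4/3.
e_ss = 1/(1 + Kp) = 1/(1 + 4/3) = 3/7 ≈ 0.4286.

e_ss = 0.4286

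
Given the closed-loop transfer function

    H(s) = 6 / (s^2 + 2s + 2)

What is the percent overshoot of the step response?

%OS ≈ 4.32%

Comparing s^2 + 2s + 2 to s^2 + 2ζωₙs + ωₙ²: ωₙ = √2 ≈ 1.414 rad/s and ζ = 2/(2·√2) ≈ 0.7071.
%OS = 100·exp(−πζ/√(1−ζ²)) = 100·exp(−π·0.7071/√(1−0.7071²)) ≈ 4.32%.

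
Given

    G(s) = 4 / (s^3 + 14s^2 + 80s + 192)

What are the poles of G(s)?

s = -4 + 4j, -4 - 4j, -6

The poles are the roots of the denominator s^3 + 14s^2 + 80s + 192 = 0.
Trying s = -6: the polynomial evaluates to 0, so (s + 6) is a factor.
Dividing out leaves s^2 + 8s + 32 = 0.
The quadratic formula then gives s = -4 ± 4j.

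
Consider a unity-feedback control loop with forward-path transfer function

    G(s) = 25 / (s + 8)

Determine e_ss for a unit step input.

e_ss = 0.2424

G(s) has no poles at the origin.
This is a Type 0 system. Kp = lim_{s→0} G(s) = 25/8.
e_ss = 1/(1 + Kp) = 1/(1 + 25/8) = 8/33 ≈ 0.2424.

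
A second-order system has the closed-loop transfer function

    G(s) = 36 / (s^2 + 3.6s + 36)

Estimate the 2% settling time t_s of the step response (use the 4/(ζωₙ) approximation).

Comparing s^2 + 3.6s + 36 to s^2 + 2ζωₙs + ωₙ²: ωₙ = 6 rad/s and ζ = 3.6/(2·6) = 0.3.
ζωₙ = 3.6/2 = 1.8, so t_s ≈ 4/(ζωₙ) = 4/1.8 ≈ 2.222 s.

t_s ≈ 2.222 s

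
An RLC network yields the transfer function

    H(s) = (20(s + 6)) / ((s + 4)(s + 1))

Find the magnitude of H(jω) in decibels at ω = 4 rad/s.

|H(j4)|_dB ≈ 15.8 dB

Substitute s = j4: numerator = 120 + j80, denominator = -12 + j20.
|H(j4)| = |120 + j80| / |-12 + j20| = 144.22 / 23.324 ≈ 6.183.
In decibels: 20·log₁₀(6.183) ≈ 15.8 dB.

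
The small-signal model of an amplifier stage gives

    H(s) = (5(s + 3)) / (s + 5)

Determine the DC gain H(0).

At s = 0 each factor (s + a) contributes a and each (s^2 + bs + c) contributes c.
H(0) = 5·(3) / ((5)) = 15/5 = 3.

H(0) = 3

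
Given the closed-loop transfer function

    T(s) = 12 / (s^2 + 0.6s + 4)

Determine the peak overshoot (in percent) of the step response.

Comparing s^2 + 0.6s + 4 to s^2 + 2ζωₙs + ωₙ²: ωₙ = 2 rad/s and ζ = 0.6/(2·2) = 0.15.
%OS = 100·exp(−πζ/√(1−ζ²)) = 100·exp(−π·0.15/√(1−0.15²)) ≈ 62.1%.

%OS ≈ 62.1%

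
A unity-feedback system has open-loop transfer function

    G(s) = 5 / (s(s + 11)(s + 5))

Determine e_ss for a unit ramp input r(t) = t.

G(s) has one pole at the origin.
This is a Type 1 system. Kv = lim_{s→0} s·G(s) = 5/55 = 1/11.
e_ss = 1/Kv = 1/(1/11) = 11.

e_ss = 11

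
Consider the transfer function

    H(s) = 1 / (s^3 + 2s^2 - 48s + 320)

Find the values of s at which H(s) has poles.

s = 4 + 4j, 4 - 4j, -10

The poles are the roots of the denominator s^3 + 2s^2 - 48s + 320 = 0.
Trying s = -10: the polynomial evaluates to 0, so (s + 10) is a factor.
Dividing out leaves s^2 - 8s + 32 = 0.
The quadratic formula then gives s = 4 ± 4j.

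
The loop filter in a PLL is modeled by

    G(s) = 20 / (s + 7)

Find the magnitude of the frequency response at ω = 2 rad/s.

|G(j2)| ≈ 2.747

Substitute s = j2: numerator = 20, denominator = 7 + j2.
|G(j2)| = |20| / |7 + j2| = 20 / 7.2801 ≈ 2.747.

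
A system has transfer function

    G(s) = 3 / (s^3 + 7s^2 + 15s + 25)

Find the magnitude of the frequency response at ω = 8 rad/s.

Substitute s = j8: numerator = 3, denominator = -423 - j392.
|G(j8)| = |3| / |-423 - j392| = 3 / 576.71 ≈ 0.005202.

|G(j8)| ≈ 0.005202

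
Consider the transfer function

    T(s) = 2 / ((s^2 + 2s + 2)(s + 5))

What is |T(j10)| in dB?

Substitute s = j10: numerator = 2, denominator = -690 - j880.
|T(j10)| = |2| / |-690 - j880| = 2 / 1118.3 ≈ 0.001788.
In decibels: 20·log₁₀(0.001788) ≈ -55.0 dB.

|T(j10)|_dB ≈ -55.0 dB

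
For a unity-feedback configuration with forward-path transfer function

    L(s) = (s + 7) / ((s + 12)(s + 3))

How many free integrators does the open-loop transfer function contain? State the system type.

The denominator has no factor of s at the origin — no free integrator — so this is a Type 0 system.

Type 0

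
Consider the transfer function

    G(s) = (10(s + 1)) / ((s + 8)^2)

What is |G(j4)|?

Substitute s = j4: numerator = 10 + j40, denominator = 48 + j64.
|G(j4)| = |10 + j40| / |48 + j64| = 41.231 / 80 ≈ 0.5154.

|G(j4)| ≈ 0.5154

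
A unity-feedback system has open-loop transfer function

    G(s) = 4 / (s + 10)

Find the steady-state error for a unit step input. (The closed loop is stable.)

G(s) has no poles at the origin.
This is a Type 0 system. Kp = lim_{s→0} G(s) = 4/10 = 2/5.
e_ss = 1/(1 + Kp) = 1/(1 + 2/5) = 5/7 ≈ 0.7143.

e_ss = 0.7143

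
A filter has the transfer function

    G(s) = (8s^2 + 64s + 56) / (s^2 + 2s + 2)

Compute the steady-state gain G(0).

Set s = 0: G(0) = (56) / (2) = 28.

G(0) = 28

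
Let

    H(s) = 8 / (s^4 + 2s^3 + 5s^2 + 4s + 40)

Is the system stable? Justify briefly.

The denominator s^4 + 2s^3 + 5s^2 + 4s + 40 factors as (s^2 - 2s + 5)(s^2 + 4s + 8), giving poles at s = 1 ± 2j, -2 ± 2j.
Since the pole(s) at s = 1 ± 2j lie in the right half-plane, the system is unstable.

unstable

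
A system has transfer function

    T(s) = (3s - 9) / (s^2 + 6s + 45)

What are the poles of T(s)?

s = -3 + 6j, -3 - 6j

The poles are the roots of the denominator s^2 + 6s + 45 = 0.
Using the quadratic formula: s = (-6 ± √(-144))/2 = -3 ± 6j.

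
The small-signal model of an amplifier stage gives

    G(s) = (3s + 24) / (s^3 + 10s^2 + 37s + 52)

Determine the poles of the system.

s = -4, -3 + 2j, -3 - 2j

The poles are the roots of the denominator s^3 + 10s^2 + 37s + 52 = 0.
Trying s = -4: the polynomial evaluates to 0, so (s + 4) is a factor.
Dividing out leaves s^2 + 6s + 13 = 0.
The quadratic formula then gives s = -3 ± 2j.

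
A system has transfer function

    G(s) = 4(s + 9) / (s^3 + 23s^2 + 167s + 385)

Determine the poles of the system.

The poles are the roots of the denominator s^3 + 23s^2 + 167s + 385 = 0.
Trying s = -5: the polynomial evaluates to 0, so (s + 5) is a factor.
Dividing out leaves s^2 + 18s + 77 = 0.
Factoring the quadratic: (s + 11)(s + 7) = 0.

s = -5, -11, -7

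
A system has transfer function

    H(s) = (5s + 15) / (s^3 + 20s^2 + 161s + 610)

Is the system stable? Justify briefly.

stable

The denominator s^3 + 20s^2 + 161s + 610 factors as (s^2 + 10s + 61)(s + 10), giving poles at s = -5 + 6j, -5 - 6j, -10.
Since all poles lie strictly in the left half-plane, the system is stable.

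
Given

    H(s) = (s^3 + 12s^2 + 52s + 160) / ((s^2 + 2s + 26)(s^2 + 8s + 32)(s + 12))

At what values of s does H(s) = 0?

s = -8, -2 + 4j, -2 - 4j

Set the numerator to zero: s^3 + 12s^2 + 52s + 160 = 0.
Factoring: (s + 8)(s^2 + 4s + 20) = 0.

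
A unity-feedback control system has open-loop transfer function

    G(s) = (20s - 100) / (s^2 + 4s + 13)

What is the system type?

The denominator has no factor of s at the origin — no free integrator — so this is a Type 0 system.

Type 0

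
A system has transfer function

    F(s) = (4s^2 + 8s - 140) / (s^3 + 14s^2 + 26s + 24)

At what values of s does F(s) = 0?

Set the numerator to zero: 4s^2 + 8s - 140 = 0, i.e. 4·(s^2 + 2s - 35) = 0.
Factoring: (s + 7)(s - 5) = 0.

s = -7, 5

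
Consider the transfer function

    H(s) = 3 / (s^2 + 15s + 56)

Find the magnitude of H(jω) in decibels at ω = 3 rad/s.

|H(j3)|_dB ≈ -26.7 dB

Substitute s = j3: numerator = 3, denominator = 47 + j45.
|H(j3)| = |3| / |47 + j45| = 3 / 65.069 ≈ 0.04610.
In decibels: 20·log₁₀(0.04610) ≈ -26.7 dB.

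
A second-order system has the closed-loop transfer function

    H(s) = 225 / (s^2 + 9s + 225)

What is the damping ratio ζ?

Compare the denominator to the standard form s^2 + 2ζωₙs + ωₙ².
ωₙ² = 225, so ωₙ = 15 rad/s.
2ζωₙ = 9, so ζ = 9/(2·15) = 0.3.
With ζ = 0.3 the response is underdamped.

ζ = 0.3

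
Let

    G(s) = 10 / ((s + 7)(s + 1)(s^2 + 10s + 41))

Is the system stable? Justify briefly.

The poles can be read from the denominator factors: s = -7, -1, -5 + 4j, -5 - 4j.
Since all poles lie strictly in the left half-plane, the system is stable.

stable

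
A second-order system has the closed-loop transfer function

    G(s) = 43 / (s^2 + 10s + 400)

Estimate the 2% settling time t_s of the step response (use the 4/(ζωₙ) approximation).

Comparing s^2 + 10s + 400 to s^2 + 2ζωₙs + ωₙ²: ωₙ = 20 rad/s and ζ = 10/(2·20) = 0.25.
ζωₙ = 10/2 = 5, so t_s ≈ 4/(ζωₙ) = 4/5 = 0.8000 s.

t_s ≈ 0.8000 s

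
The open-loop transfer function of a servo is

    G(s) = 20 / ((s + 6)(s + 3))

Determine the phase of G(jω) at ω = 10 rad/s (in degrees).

At s = j10: numerator = 20, denominator = -82 + j90.
∠G = ∠num − ∠den = 0° − (132.34°) = -132.3°.

∠G(j10) ≈ -132.3°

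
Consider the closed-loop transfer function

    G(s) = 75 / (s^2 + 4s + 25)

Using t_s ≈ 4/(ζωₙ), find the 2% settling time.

t_s ≈ 2 s

Comparing s^2 + 4s + 25 to s^2 + 2ζωₙs + ωₙ²: ωₙ = 5 rad/s and ζ = 4/(2·5) = 0.4.
ζωₙ = 4/2 = 2, so t_s ≈ 4/(ζωₙ) = 4/2 = 2 s.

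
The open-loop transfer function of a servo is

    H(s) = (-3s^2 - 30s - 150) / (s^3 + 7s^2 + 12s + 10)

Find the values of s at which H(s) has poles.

The poles are the roots of the denominator s^3 + 7s^2 + 12s + 10 = 0.
Trying s = -5: the polynomial evaluates to 0, so (s + 5) is a factor.
Dividing out leaves s^2 + 2s + 2 = 0.
The quadratic formula then gives s = -1 ± 1j.

s = -1 + j, -1 - j, -5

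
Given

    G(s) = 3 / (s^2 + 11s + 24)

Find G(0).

Set s = 0: G(0) = (3) / (24) = 1/8.

G(0) = 1/8 ≈ 0.1250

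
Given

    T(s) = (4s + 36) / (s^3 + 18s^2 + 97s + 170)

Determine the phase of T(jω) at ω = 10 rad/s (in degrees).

At s = j10: numerator = 36 + j40, denominator = -1630 - j30.
∠T = ∠num − ∠den = 48.013° − (-178.95°) = 227.0°, which wraps to -133.0°.

∠T(j10) ≈ -133.0°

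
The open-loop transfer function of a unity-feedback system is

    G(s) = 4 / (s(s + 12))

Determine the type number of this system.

Type 1

The denominator has 1 factor of s at the origin (free integrator), so this is a Type 1 system.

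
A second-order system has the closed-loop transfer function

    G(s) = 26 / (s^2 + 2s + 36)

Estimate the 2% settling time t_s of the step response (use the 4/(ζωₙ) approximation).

Comparing s^2 + 2s + 36 to s^2 + 2ζωₙs + ωₙ²: ωₙ = 6 rad/s and ζ = 2/(2·6) ≈ 0.1667.
ζωₙ = 2/2 = 1, so t_s ≈ 4/(ζωₙ) = 4/1 = 4 s.

t_s ≈ 4 s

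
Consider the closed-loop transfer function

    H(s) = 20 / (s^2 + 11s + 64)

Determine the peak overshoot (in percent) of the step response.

Comparing s^2 + 11s + 64 to s^2 + 2ζωₙs + ωₙ²: ωₙ = 8 rad/s and ζ = 11/(2·8) = 0.6875.
%OS = 100·exp(−πζ/√(1−ζ²)) = 100·exp(−π·0.6875/√(1−0.6875²)) ≈ 5.11%.

%OS ≈ 5.11%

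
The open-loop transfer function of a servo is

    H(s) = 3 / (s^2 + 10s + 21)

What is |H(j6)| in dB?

Substitute s = j6: numerator = 3, denominator = -15 + j60.
|H(j6)| = |3| / |-15 + j60| = 3 / 61.847 ≈ 0.04851.
In decibels: 20·log₁₀(0.04851) ≈ -26.3 dB.

|H(j6)|_dB ≈ -26.3 dB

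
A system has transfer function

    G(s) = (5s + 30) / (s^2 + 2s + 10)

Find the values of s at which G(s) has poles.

The poles are the roots of the denominator s^2 + 2s + 10 = 0.
Using the quadratic formula: s = (-2 ± √(-36))/2 = -1 ± 3j.

s = -1 ± 3j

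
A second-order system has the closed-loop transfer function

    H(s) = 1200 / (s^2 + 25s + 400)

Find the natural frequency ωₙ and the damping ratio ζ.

Compare the denominator to the standard form s^2 + 2ζωₙs + ωₙ².
ωₙ² = 400, so ωₙ = 20 rad/s.
2ζωₙ = 25, so ζ = 25/(2·20) = 0.625.

ωₙ = 20 rad/s, ζ = 0.625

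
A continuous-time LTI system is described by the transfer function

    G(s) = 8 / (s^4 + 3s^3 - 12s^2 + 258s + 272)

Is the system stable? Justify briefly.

unstable

The denominator s^4 + 3s^3 - 12s^2 + 258s + 272 factors as (s + 1)(s + 8)(s^2 - 6s + 34), giving poles at s = -1, -8, 3 ± 5j.
Since the pole(s) at s = 3 ± 5j lie in the right half-plane, the system is unstable.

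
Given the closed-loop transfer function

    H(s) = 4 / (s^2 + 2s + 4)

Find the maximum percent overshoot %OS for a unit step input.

%OS ≈ 16.3%

Comparing s^2 + 2s + 4 to s^2 + 2ζωₙs + ωₙ²: ωₙ = 2 rad/s and ζ = 2/(2·2) = 0.5.
%OS = 100·exp(−πζ/√(1−ζ²)) = 100·exp(−π·0.5/√(1−0.5²)) ≈ 16.3%.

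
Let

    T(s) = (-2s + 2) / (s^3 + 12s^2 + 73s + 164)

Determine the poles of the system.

s = -4 ± 5j, -4

The poles are the roots of the denominator s^3 + 12s^2 + 73s + 164 = 0.
Trying s = -4: the polynomial evaluates to 0, so (s + 4) is a factor.
Dividing out leaves s^2 + 8s + 41 = 0.
The quadratic formula then gives s = -4 ± 5j.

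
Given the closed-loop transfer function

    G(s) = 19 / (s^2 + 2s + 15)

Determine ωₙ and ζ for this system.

Compare the denominator to the standard form s^2 + 2ζωₙs + ωₙ².
ωₙ² = 15, so ωₙ = √15 ≈ 3.873 rad/s.
2ζωₙ = 2, so ζ = 2/(2·√15) ≈ 0.2582.
With ζ = 0.2582 the response is underdamped.

ωₙ ≈ 3.873 rad/s, ζ ≈ 0.2582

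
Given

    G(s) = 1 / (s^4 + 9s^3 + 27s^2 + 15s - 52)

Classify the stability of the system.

The denominator s^4 + 9s^3 + 27s^2 + 15s - 52 factors as (s^2 + 6s + 13)(s + 4)(s - 1), giving poles at s = -3 ± 2j, -4, 1.
Since the pole(s) at s = 1 lie in the right half-plane, the system is unstable.

unstable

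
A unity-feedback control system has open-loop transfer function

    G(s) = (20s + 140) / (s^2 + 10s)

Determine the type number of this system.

Type 1

Factor s from the denominator: s^2 + 10s = s·(s + 10).
There is 1 pole at the origin, so the system is Type 1.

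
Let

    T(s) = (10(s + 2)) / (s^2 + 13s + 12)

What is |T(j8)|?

|T(j8)| ≈ 0.7092

Substitute s = j8: numerator = 20 + j80, denominator = -52 + j104.
|T(j8)| = |20 + j80| / |-52 + j104| = 82.462 / 116.28 ≈ 0.7092.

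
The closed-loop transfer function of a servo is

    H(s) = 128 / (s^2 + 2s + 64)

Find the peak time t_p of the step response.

t_p ≈ 0.3958 s

Comparing s^2 + 2s + 64 to s^2 + 2ζωₙs + ωₙ²: ωₙ = 8 rad/s and ζ = 2/(2·8) = 0.125.
ζωₙ = 2/2 = 1, so ω_d = ωₙ√(1−ζ²) = √(ωₙ² − (ζωₙ)²) = √(64 − 1²) = √63 ≈ 7.937 rad/s.
t_p = π/ω_d = π/7.937 ≈ 0.3958 s.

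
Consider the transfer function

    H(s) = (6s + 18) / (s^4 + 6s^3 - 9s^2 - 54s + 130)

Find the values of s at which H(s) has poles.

s = 2 ± j, -5 ± j

The poles are the roots of the denominator s^4 + 6s^3 - 9s^2 - 54s + 130 = 0.
No real roots exist; factor into two real quadratics: (s^2 - 4s + 5)(s^2 + 10s + 26) = 0.
Each quadratic gives a conjugate pair via the quadratic formula.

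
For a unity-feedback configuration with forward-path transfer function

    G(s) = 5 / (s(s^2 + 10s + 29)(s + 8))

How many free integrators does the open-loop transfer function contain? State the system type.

The denominator has 1 factor of s at the origin (free integrator), so this is a Type 1 system.

Type 1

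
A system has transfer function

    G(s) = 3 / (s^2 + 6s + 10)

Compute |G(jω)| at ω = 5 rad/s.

|G(j5)| ≈ 0.08944

Substitute s = j5: numerator = 3, denominator = -15 + j30.
|G(j5)| = |3| / |-15 + j30| = 3 / 33.541 ≈ 0.08944.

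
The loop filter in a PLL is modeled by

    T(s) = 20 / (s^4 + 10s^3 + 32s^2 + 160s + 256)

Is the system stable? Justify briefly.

The denominator s^4 + 10s^3 + 32s^2 + 160s + 256 factors as (s^2 + 16)(s + 8)(s + 2), giving poles at s = 4j, -4j, -8, -2.
Since the simple pole(s) at s = ±4j lie on the jω-axis with none in the right half-plane, the system is marginally stable.

marginally stable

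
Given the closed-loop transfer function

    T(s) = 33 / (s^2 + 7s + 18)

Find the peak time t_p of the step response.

Comparing s^2 + 7s + 18 to s^2 + 2ζωₙs + ωₙ²: ωₙ = √18 ≈ 4.243 rad/s and ζ = 7/(2·√18) ≈ 0.8250.
ζωₙ = 7/2 = 3.5, so ω_d = ωₙ√(1−ζ²) = √(ωₙ² − (ζωₙ)²) = √(18 − 3.5²) = √5.75 ≈ 2.398 rad/s.
t_p = π/ω_d = π/2.398 ≈ 1.310 s.

t_p ≈ 1.310 s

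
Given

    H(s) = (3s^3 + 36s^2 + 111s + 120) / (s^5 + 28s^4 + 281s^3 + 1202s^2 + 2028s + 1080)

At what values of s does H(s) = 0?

Set the numerator to zero: 3s^3 + 36s^2 + 111s + 120 = 0, i.e. 3·(s^3 + 12s^2 + 37s + 40) = 0.
Factoring: (s + 8)(s^2 + 4s + 5) = 0.

s = -8, -2 ± j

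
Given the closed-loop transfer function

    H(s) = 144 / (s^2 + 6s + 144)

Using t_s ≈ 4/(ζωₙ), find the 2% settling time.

Comparing s^2 + 6s + 144 to s^2 + 2ζωₙs + ωₙ²: ωₙ = 12 rad/s and ζ = 6/(2·12) = 0.25.
ζωₙ = 6/2 = 3, so t_s ≈ 4/(ζωₙ) = 4/3 ≈ 1.333 s.

t_s ≈ 1.333 s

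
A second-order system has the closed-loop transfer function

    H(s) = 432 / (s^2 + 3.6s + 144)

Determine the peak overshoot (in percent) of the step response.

%OS ≈ 62.1%

Comparing s^2 + 3.6s + 144 to s^2 + 2ζωₙs + ωₙ²: ωₙ = 12 rad/s and ζ = 3.6/(2·12) = 0.15.
%OS = 100·exp(−πζ/√(1−ζ²)) = 100·exp(−π·0.15/√(1−0.15²)) ≈ 62.1%.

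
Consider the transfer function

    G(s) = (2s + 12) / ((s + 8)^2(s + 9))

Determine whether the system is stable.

stable

The poles can be read from the denominator factors: s = -8, -9, -8.
Since all poles lie strictly in the left half-plane, the system is stable.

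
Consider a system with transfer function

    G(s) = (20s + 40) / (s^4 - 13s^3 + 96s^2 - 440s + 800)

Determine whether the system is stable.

unstable

The denominator s^4 - 13s^3 + 96s^2 - 440s + 800 factors as (s - 4)(s - 5)(s^2 - 4s + 40), giving poles at s = 4, 5, 2 ± 6j.
Since the pole(s) at s = 4, 5, 2 + 6j, 2 - 6j lie in the right half-plane, the system is unstable.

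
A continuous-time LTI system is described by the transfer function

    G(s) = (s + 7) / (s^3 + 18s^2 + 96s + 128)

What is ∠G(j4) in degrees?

∠G(j4) ≈ -86.82°

At s = j4: numerator = 7 + j4, denominator = -160 + j320.
∠G = ∠num − ∠den = 29.745° − (116.57°) = -86.82°.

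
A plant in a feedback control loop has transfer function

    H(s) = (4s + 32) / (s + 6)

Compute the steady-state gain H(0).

Set s = 0: H(0) = (32) / (6) = 16/3.

H(0) = 16/3 ≈ 5.333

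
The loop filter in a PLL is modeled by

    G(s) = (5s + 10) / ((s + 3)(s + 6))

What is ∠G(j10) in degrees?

∠G(j10) ≈ -53.65°

At s = j10: numerator = 10 + j50, denominator = -82 + j90.
∠G = ∠num − ∠den = 78.690° − (132.34°) = -53.65°.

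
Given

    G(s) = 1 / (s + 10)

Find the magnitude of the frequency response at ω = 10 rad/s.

Substitute s = j10: numerator = 1, denominator = 10 + j10.
|G(j10)| = |1| / |10 + j10| = 1 / 14.142 ≈ 0.07071.

|G(j10)| ≈ 0.07071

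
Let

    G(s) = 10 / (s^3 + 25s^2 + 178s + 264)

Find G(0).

G(0) = 5/132 ≈ 0.03788

Set s = 0: G(0) = (10) / (264) = 5/132.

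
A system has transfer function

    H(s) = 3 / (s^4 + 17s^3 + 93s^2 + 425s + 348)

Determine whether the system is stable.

stable

The denominator s^4 + 17s^3 + 93s^2 + 425s + 348 factors as (s + 12)(s^2 + 4s + 29)(s + 1), giving poles at s = -12, -2 ± 5j, -1.
Since all poles lie strictly in the left half-plane, the system is stable.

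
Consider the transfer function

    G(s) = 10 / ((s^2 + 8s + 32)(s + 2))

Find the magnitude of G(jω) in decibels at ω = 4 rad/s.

Substitute s = j4: numerator = 10, denominator = -96 + j128.
|G(j4)| = |10| / |-96 + j128| = 10 / 160 = 0.06250.
In decibels: 20·log₁₀(0.06250) ≈ -24.1 dB.

|G(j4)|_dB ≈ -24.1 dB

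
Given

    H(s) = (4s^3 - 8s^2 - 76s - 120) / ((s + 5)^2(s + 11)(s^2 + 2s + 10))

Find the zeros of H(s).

s = 6, -2 + j, -2 - j

Set the numerator to zero: 4s^3 - 8s^2 - 76s - 120 = 0, i.e. 4·(s^3 - 2s^2 - 19s - 30) = 0.
Factoring: (s - 6)(s^2 + 4s + 5) = 0.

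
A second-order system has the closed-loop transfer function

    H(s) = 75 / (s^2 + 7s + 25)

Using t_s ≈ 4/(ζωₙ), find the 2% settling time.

t_s ≈ 1.143 s

Comparing s^2 + 7s + 25 to s^2 + 2ζωₙs + ωₙ²: ωₙ = 5 rad/s and ζ = 7/(2·5) = 0.7.
ζωₙ = 7/2 = 3.5, so t_s ≈ 4/(ζωₙ) = 4/3.5 ≈ 1.143 s.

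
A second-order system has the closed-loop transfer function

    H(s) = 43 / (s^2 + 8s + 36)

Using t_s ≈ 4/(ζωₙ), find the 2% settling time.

t_s ≈ 1 s

Comparing s^2 + 8s + 36 to s^2 + 2ζωₙs + ωₙ²: ωₙ = 6 rad/s and ζ = 8/(2·6) ≈ 0.6667.
ζωₙ = 8/2 = 4, so t_s ≈ 4/(ζωₙ) = 4/4 = 1 s.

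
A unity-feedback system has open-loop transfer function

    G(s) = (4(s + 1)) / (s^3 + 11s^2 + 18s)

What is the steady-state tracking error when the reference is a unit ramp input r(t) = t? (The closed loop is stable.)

G(s) has one pole at the origin.
This is a Type 1 system. Kv = lim_{s→0} s·G(s) = 4/18 = 2/9.
e_ss = 1/Kv = 1/(2/9) = 9/2 ≈ 4.500.

e_ss = 4.500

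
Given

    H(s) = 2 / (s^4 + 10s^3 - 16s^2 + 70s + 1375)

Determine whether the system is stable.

unstable

The denominator s^4 + 10s^3 - 16s^2 + 70s + 1375 factors as (s + 11)(s + 5)(s^2 - 6s + 25), giving poles at s = -11, -5, 3 ± 4j.
Since the pole(s) at s = 3 ± 4j lie in the right half-plane, the system is unstable.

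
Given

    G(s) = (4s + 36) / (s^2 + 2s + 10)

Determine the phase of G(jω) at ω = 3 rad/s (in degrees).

At s = j3: numerator = 36 + j12, denominator = 1 + j6.
∠G = ∠num − ∠den = 18.435° − (80.538°) = -62.10°.

∠G(j3) ≈ -62.10°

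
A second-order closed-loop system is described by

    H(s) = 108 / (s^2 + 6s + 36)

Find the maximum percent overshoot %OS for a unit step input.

Comparing s^2 + 6s + 36 to s^2 + 2ζωₙs + ωₙ²: ωₙ = 6 rad/s and ζ = 6/(2·6) = 0.5.
%OS = 100·exp(−πζ/√(1−ζ²)) = 100·exp(−π·0.5/√(1−0.5²)) ≈ 16.3%.

%OS ≈ 16.3%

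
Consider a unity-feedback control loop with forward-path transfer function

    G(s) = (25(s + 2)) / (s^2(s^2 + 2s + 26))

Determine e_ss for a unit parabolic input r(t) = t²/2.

G(s) has 2 poles at the origin.
This is a Type 2 system. Ka = lim_{s→0} s^2·G(s) = 50/26 = 25/13.
e_ss = 1/Ka = 1/(25/13) = 13/25 ≈ 0.5200.

e_ss = 0.5200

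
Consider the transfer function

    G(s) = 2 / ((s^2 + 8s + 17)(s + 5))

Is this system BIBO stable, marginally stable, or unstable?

The poles can be read from the denominator factors: s = -4 ± j, -5.
Since all poles lie strictly in the left half-plane, the system is stable.

stable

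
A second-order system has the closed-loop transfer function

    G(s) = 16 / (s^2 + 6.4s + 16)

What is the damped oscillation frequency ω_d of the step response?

ω_d = 2.400 rad/s

Comparing s^2 + 6.4s + 16 to s^2 + 2ζωₙs + ωₙ²: ωₙ = 4 rad/s and ζ = 6.4/(2·4) = 0.8.
ζωₙ = 6.4/2 = 3.2, so ω_d = ωₙ√(1−ζ²) = √(ωₙ² − (ζωₙ)²) = √(16 − 3.2²) = √5.76 = 2.400 rad/s.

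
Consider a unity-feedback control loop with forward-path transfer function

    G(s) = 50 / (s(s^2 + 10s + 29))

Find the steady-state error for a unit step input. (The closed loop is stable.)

G(s) has one pole at the origin.
This is a Type 1 system; for a step input the steady-state error is zero.

e_ss = 0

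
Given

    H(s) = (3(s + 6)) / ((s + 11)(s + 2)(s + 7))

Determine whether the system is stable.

The poles can be read from the denominator factors: s = -11, -2, -7.
Since all poles lie strictly in the left half-plane, the system is stable.

stable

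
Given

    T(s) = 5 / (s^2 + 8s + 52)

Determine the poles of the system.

s = -4 ± 6j

The poles are the roots of the denominator s^2 + 8s + 52 = 0.
Using the quadratic formula: s = (-8 ± √(-144))/2 = -4 ± 6j.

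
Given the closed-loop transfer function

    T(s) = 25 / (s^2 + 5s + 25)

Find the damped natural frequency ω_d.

Comparing s^2 + 5s + 25 to s^2 + 2ζωₙs + ωₙ²: ωₙ = 5 rad/s and ζ = 5/(2·5) = 0.5.
ζωₙ = 5/2 = 2.5, so ω_d = ωₙ√(1−ζ²) = √(ωₙ² − (ζωₙ)²) = √(25 − 2.5²) = √18.75 ≈ 4.330 rad/s.

ω_d ≈ 4.330 rad/s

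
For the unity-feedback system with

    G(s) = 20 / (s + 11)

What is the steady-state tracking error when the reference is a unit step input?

G(s) has no poles at the origin.
This is a Type 0 system. Kp = lim_{s→0} G(s) = 20/11.
e_ss = 1/(1 + Kp) = 1/(1 + 20/11) = 11/31 ≈ 0.3548.

e_ss = 0.3548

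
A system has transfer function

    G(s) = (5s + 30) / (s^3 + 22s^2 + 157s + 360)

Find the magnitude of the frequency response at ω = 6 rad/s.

Substitute s = j6: numerator = 30 + j30, denominator = -432 + j726.
|G(j6)| = |30 + j30| / |-432 + j726| = 42.426 / 844.81 ≈ 0.05022.

|G(j6)| ≈ 0.05022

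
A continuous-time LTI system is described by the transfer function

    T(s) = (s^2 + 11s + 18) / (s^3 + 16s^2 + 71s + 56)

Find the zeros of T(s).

s = -9, -2

Set the numerator to zero: s^2 + 11s + 18 = 0.
Factoring: (s + 9)(s + 2) = 0.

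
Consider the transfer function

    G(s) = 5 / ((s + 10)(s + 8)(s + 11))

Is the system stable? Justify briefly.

stable

The poles can be read from the denominator factors: s = -10, -8, -11.
Since all poles lie strictly in the left half-plane, the system is stable.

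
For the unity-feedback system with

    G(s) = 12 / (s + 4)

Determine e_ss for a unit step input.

e_ss = 0.2500

G(s) has no poles at the origin.
This is a Type 0 system. Kp = lim_{s→0} G(s) = 12/4 = 3.
e_ss = 1/(1 + Kp) = 1/(1 + 3) = 1/4 ≈ 0.2500.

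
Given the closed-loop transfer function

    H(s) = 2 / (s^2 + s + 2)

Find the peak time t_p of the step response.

t_p ≈ 2.375 s

Comparing s^2 + s + 2 to s^2 + 2ζωₙs + ωₙ²: ωₙ = √2 ≈ 1.414 rad/s and ζ = 1/(2·√2) ≈ 0.3536.
ζωₙ = 1/2 = 0.5, so ω_d = ωₙ√(1−ζ²) = √(ωₙ² − (ζωₙ)²) = √(2 − 0.5²) = √1.75 ≈ 1.323 rad/s.
t_p = π/ω_d = π/1.323 ≈ 2.375 s.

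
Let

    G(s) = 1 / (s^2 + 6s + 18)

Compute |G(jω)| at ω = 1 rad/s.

|G(j1)| ≈ 0.05547

Substitute s = j1: numerator = 1, denominator = 17 + j6.
|G(j1)| = |1| / |17 + j6| = 1 / 18.028 ≈ 0.05547.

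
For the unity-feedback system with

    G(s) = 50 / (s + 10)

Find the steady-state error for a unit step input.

G(s) has no poles at the origin.
This is a Type 0 system. Kp = lim_{s→0} G(s) = 50/10 = 5.
e_ss = 1/(1 + Kp) = 1/(1 + 5) = 1/6 ≈ 0.1667.

e_ss = 0.1667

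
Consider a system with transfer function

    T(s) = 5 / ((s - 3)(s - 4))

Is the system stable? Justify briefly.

The poles can be read from the denominator factors: s = 3, 4.
Since the pole(s) at s = 3, 4 lie in the right half-plane, the system is unstable.

unstable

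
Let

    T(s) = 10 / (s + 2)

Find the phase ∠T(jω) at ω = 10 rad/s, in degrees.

At s = j10: numerator = 10, denominator = 2 + j10.
∠T = ∠num − ∠den = 0° − (78.690°) = -78.69°.

∠T(j10) ≈ -78.69°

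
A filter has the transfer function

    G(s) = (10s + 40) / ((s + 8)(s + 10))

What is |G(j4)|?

Substitute s = j4: numerator = 40 + j40, denominator = 64 + j72.
|G(j4)| = |40 + j40| / |64 + j72| = 56.569 / 96.333 ≈ 0.5872.

|G(j4)| ≈ 0.5872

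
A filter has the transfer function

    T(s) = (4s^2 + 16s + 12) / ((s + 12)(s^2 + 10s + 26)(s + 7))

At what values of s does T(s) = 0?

Set the numerator to zero: 4s^2 + 16s + 12 = 0, i.e. 4·(s^2 + 4s + 3) = 0.
Factoring: (s + 1)(s + 3) = 0.

s = -1, -3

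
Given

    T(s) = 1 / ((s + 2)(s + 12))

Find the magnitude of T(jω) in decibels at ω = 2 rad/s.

Substitute s = j2: numerator = 1, denominator = 20 + j28.
|T(j2)| = |1| / |20 + j28| = 1 / 34.409 ≈ 0.02906.
In decibels: 20·log₁₀(0.02906) ≈ -30.7 dB.

|T(j2)|_dB ≈ -30.7 dB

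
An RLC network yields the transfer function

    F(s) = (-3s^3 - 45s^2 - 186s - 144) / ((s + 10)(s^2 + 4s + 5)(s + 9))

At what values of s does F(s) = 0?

s = -8, -6, -1

Set the numerator to zero: -3s^3 - 45s^2 - 186s - 144 = 0, i.e. -3·(s^3 + 15s^2 + 62s + 48) = 0.
Factoring: (s + 8)(s + 6)(s + 1) = 0.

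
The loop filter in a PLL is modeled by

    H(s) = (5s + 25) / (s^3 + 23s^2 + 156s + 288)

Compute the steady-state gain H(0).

Set s = 0: H(0) = (25) / (288) = 25/288.

H(0) = 25/288 ≈ 0.08681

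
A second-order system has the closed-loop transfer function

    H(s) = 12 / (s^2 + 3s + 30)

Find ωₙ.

ωₙ ≈ 5.477 rad/s

Compare the denominator to the standard form s^2 + 2ζωₙs + ωₙ².
ωₙ² = 30, so ωₙ = √30 ≈ 5.477 rad/s.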